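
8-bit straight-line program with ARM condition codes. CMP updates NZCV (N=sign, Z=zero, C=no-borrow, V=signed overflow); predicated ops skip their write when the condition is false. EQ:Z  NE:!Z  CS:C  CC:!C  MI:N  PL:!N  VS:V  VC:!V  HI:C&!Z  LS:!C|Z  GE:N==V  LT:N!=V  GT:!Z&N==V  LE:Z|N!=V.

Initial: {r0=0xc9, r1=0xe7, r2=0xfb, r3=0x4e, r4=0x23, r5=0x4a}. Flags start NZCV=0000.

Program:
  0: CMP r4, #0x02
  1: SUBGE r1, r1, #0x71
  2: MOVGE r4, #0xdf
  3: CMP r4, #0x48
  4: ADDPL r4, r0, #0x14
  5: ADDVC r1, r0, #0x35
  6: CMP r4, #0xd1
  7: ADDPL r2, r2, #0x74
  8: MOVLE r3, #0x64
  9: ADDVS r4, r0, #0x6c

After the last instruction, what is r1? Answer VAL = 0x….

0: ✓ CMP  NZCV=0010
1: ✓ SUBGE  r1←0x76
2: ✓ MOVGE  r4←0xdf
3: ✓ CMP  NZCV=1010
4: · ADDPL
5: ✓ ADDVC  r1←0xfe
6: ✓ CMP  NZCV=0010
7: ✓ ADDPL  r2←0x6f
8: · MOVLE
9: · ADDVS

VAL = 0xfe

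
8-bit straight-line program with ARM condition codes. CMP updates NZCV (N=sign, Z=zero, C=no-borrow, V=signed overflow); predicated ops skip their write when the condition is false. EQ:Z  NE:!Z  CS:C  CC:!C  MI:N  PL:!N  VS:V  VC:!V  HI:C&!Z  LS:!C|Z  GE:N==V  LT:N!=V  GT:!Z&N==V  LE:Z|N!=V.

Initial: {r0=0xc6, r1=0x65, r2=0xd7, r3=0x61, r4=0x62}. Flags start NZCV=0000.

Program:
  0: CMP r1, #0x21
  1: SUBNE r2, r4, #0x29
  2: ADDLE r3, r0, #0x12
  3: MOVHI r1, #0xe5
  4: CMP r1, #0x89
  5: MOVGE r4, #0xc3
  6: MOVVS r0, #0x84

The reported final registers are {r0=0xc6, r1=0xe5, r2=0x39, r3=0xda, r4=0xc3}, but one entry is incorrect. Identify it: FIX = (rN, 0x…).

0: ✓ CMP  NZCV=0010
1: ✓ SUBNE  r2←0x39
2: · ADDLE
3: ✓ MOVHI  r1←0xe5
4: ✓ CMP  NZCV=0010
5: ✓ MOVGE  r4←0xc3
6: · MOVVS

FIX = (r3, 0x61)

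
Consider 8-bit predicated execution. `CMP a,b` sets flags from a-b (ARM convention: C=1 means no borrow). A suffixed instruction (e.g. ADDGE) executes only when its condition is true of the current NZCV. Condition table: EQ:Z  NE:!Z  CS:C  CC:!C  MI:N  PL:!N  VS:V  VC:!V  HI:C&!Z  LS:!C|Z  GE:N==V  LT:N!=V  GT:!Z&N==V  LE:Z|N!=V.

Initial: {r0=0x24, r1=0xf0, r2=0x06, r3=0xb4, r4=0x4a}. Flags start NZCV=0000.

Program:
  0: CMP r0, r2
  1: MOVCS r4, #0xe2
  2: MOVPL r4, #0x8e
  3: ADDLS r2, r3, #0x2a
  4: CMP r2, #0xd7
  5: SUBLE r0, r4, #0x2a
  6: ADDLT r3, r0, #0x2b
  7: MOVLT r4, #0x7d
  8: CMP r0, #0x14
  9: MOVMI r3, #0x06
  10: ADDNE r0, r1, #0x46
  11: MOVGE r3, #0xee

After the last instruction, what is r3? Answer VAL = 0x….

VAL = 0xee

0: ✓ CMP  NZCV=0010
1: ✓ MOVCS  r4←0xe2
2: ✓ MOVPL  r4←0x8e
3: · ADDLS
4: ✓ CMP  NZCV=0000
5: · SUBLE
6: · ADDLT
7: · MOVLT
8: ✓ CMP  NZCV=0010
9: · MOVMI
10: ✓ ADDNE  r0←0x36
11: ✓ MOVGE  r3←0xee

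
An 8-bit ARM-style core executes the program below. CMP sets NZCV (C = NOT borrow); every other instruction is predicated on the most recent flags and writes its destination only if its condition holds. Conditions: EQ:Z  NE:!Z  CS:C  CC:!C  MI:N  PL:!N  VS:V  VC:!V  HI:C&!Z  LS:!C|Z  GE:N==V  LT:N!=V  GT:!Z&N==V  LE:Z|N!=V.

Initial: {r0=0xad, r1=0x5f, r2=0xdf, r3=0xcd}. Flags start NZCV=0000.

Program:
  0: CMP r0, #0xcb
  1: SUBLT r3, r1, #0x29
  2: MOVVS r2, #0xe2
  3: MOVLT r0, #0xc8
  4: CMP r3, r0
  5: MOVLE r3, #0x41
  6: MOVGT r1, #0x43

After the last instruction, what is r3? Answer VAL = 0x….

0: ✓ CMP  NZCV=1000
1: ✓ SUBLT  r3←0x36
2: · MOVVS
3: ✓ MOVLT  r0←0xc8
4: ✓ CMP  NZCV=0000
5: · MOVLE
6: ✓ MOVGT  r1←0x43

VAL = 0x36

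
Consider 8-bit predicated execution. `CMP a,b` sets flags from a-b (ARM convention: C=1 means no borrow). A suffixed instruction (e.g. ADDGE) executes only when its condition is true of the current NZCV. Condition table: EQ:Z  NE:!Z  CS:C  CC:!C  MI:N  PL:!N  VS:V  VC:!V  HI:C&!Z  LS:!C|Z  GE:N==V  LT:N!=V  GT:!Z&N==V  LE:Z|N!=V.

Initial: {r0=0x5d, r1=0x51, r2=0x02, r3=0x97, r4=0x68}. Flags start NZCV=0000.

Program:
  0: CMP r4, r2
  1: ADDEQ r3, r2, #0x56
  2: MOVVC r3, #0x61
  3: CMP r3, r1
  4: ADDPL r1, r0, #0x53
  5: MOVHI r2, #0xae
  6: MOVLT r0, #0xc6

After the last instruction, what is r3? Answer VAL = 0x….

0: ✓ CMP  NZCV=0010
1: · ADDEQ
2: ✓ MOVVC  r3←0x61
3: ✓ CMP  NZCV=0010
4: ✓ ADDPL  r1←0xb0
5: ✓ MOVHI  r2←0xae
6: · MOVLT

VAL = 0x61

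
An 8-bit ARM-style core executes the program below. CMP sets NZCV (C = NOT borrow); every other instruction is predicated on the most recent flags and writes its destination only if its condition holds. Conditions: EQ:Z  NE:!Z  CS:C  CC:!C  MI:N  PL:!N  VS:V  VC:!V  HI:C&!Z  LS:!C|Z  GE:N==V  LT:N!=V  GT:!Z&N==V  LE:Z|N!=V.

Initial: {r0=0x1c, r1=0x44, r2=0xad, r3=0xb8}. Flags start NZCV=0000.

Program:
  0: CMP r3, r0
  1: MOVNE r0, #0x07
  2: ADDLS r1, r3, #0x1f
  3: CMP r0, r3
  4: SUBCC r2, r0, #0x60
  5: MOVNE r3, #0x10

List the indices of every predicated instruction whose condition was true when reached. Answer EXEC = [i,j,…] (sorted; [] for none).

[0] flags=1010 → (cmp)
[1] flags=1010 NE?T → r0=0x07
[2] flags=1010 LS?F → skip
[3] flags=0000 → (cmp)
[4] flags=0000 CC?T → r2=0xa7
[5] flags=0000 NE?T → r3=0x10

EXEC = [1,4,5]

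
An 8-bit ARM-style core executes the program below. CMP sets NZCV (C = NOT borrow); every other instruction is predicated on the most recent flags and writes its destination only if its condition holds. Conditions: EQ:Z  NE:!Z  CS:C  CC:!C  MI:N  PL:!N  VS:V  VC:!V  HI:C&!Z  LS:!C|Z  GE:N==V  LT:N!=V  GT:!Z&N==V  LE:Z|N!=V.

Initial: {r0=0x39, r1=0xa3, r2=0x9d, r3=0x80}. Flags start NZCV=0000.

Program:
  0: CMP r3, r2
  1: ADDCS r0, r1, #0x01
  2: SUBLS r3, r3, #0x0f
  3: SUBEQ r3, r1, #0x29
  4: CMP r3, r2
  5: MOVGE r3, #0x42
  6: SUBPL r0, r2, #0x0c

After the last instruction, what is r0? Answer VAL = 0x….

[0] flags=1000 → (cmp)
[1] flags=1000 CS?F → skip
[2] flags=1000 LS?T → r3=0x71
[3] flags=1000 EQ?F → skip
[4] flags=1001 → (cmp)
[5] flags=1001 GE?T → r3=0x42
[6] flags=1001 PL?F → skip

VAL = 0x39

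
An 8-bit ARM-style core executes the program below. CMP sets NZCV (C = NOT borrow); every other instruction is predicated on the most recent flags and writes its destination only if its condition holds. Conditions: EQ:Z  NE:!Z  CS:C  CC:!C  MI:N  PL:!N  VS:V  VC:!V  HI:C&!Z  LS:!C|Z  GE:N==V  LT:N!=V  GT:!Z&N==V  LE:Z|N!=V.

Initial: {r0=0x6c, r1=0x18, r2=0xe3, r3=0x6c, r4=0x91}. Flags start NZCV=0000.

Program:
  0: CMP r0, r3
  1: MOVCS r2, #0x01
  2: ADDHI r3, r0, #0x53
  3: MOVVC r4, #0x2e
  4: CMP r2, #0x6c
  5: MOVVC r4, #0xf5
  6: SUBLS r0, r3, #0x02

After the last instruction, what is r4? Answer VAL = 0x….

VAL = 0xf5

[0] flags=0110 → (cmp)
[1] flags=0110 CS?T → r2=0x01
[2] flags=0110 HI?F → skip
[3] flags=0110 VC?T → r4=0x2e
[4] flags=1000 → (cmp)
[5] flags=1000 VC?T → r4=0xf5
[6] flags=1000 LS?T → r0=0x6a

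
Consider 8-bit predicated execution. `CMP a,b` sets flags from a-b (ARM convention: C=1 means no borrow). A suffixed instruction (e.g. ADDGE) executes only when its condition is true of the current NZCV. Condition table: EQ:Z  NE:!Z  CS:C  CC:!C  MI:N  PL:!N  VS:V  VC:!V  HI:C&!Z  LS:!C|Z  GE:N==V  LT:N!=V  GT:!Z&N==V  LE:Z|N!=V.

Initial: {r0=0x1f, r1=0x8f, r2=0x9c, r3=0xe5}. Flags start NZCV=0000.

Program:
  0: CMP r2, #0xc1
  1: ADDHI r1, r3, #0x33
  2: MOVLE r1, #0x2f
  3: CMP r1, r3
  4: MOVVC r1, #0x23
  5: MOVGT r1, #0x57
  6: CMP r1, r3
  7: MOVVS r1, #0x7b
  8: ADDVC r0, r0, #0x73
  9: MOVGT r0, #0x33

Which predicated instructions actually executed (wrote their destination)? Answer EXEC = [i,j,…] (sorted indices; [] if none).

0: ✓ CMP  NZCV=1000
1: · ADDHI
2: ✓ MOVLE  r1←0x2f
3: ✓ CMP  NZCV=0000
4: ✓ MOVVC  r1←0x23
5: ✓ MOVGT  r1←0x57
6: ✓ CMP  NZCV=0000
7: · MOVVS
8: ✓ ADDVC  r0←0x92
9: ✓ MOVGT  r0←0x33

EXEC = [2,4,5,8,9]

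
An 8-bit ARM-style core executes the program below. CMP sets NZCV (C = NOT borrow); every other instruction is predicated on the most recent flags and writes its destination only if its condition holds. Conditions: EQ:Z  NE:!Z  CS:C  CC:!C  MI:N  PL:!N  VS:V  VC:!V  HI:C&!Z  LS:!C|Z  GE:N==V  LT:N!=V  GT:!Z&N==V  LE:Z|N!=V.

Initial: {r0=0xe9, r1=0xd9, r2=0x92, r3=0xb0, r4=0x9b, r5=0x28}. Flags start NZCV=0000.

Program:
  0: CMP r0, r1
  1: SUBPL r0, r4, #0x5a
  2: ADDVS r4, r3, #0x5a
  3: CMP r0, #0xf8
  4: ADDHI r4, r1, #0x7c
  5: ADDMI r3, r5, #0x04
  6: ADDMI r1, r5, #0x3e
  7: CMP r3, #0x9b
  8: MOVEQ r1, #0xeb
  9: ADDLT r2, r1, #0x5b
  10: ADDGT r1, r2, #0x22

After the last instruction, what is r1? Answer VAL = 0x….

VAL = 0xb4

[0] flags=0010 → (cmp)
[1] flags=0010 PL?T → r0=0x41
[2] flags=0010 VS?F → skip
[3] flags=0000 → (cmp)
[4] flags=0000 HI?F → skip
[5] flags=0000 MI?F → skip
[6] flags=0000 MI?F → skip
[7] flags=0010 → (cmp)
[8] flags=0010 EQ?F → skip
[9] flags=0010 LT?F → skip
[10] flags=0010 GT?T → r1=0xb4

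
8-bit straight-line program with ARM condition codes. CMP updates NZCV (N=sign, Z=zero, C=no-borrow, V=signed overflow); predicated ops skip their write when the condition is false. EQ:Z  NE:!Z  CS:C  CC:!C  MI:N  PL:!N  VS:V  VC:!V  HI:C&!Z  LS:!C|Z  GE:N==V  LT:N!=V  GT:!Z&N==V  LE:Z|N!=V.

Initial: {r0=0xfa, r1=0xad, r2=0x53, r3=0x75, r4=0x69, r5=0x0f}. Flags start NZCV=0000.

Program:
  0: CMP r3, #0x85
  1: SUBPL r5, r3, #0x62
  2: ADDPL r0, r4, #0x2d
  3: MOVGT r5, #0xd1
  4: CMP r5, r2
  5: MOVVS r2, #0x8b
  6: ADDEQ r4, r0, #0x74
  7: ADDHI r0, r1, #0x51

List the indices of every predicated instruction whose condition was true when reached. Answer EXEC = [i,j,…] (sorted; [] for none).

EXEC = [3,5,7]

0: ✓ CMP  NZCV=1001
1: · SUBPL
2: · ADDPL
3: ✓ MOVGT  r5←0xd1
4: ✓ CMP  NZCV=0011
5: ✓ MOVVS  r2←0x8b
6: · ADDEQ
7: ✓ ADDHI  r0←0xfe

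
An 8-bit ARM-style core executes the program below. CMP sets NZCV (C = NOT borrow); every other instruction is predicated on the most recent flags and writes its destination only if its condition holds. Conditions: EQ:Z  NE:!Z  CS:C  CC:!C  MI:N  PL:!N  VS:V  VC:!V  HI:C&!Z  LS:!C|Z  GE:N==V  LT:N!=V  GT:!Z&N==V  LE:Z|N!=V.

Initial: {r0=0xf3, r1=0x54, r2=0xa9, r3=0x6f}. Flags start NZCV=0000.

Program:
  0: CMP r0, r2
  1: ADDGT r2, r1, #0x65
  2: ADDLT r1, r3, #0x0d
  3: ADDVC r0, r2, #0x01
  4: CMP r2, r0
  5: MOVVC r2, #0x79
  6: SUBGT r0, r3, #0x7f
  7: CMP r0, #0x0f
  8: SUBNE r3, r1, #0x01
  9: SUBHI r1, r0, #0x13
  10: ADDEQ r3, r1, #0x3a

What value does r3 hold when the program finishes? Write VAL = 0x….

VAL = 0x53

0: ✓ CMP  NZCV=0010
1: ✓ ADDGT  r2←0xb9
2: · ADDLT
3: ✓ ADDVC  r0←0xba
4: ✓ CMP  NZCV=1000
5: ✓ MOVVC  r2←0x79
6: · SUBGT
7: ✓ CMP  NZCV=1010
8: ✓ SUBNE  r3←0x53
9: ✓ SUBHI  r1←0xa7
10: · ADDEQ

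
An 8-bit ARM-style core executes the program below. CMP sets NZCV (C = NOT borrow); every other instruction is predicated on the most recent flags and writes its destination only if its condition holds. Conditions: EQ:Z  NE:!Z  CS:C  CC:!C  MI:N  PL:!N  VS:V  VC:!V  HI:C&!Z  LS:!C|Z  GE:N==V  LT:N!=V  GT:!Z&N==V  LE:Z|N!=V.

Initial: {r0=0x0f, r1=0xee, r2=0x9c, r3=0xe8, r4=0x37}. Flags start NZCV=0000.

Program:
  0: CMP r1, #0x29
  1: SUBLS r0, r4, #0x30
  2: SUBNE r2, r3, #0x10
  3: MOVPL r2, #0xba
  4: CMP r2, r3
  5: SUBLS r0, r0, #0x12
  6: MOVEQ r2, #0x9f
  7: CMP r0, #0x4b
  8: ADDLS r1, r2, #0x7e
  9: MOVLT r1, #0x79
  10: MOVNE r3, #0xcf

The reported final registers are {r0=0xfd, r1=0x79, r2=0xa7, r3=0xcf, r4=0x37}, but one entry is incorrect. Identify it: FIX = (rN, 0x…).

FIX = (r2, 0xd8)

0: ✓ CMP  NZCV=1010
1: · SUBLS
2: ✓ SUBNE  r2←0xd8
3: · MOVPL
4: ✓ CMP  NZCV=1000
5: ✓ SUBLS  r0←0xfd
6: · MOVEQ
7: ✓ CMP  NZCV=1010
8: · ADDLS
9: ✓ MOVLT  r1←0x79
10: ✓ MOVNE  r3←0xcf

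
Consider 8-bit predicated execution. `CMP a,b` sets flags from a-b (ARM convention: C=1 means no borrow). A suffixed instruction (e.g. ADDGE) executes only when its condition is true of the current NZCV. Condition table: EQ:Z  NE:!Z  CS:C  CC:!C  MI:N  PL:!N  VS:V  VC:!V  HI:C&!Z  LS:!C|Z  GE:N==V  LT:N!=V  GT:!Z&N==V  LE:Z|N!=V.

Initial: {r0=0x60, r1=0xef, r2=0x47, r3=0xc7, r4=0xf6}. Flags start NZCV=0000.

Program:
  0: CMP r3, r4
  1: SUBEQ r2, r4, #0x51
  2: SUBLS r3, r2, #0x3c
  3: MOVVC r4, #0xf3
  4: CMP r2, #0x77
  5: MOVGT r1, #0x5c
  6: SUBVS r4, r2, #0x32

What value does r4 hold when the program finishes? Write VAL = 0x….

[0] flags=1000 → (cmp)
[1] flags=1000 EQ?F → skip
[2] flags=1000 LS?T → r3=0x0b
[3] flags=1000 VC?T → r4=0xf3
[4] flags=1000 → (cmp)
[5] flags=1000 GT?F → skip
[6] flags=1000 VS?F → skip

VAL = 0xf3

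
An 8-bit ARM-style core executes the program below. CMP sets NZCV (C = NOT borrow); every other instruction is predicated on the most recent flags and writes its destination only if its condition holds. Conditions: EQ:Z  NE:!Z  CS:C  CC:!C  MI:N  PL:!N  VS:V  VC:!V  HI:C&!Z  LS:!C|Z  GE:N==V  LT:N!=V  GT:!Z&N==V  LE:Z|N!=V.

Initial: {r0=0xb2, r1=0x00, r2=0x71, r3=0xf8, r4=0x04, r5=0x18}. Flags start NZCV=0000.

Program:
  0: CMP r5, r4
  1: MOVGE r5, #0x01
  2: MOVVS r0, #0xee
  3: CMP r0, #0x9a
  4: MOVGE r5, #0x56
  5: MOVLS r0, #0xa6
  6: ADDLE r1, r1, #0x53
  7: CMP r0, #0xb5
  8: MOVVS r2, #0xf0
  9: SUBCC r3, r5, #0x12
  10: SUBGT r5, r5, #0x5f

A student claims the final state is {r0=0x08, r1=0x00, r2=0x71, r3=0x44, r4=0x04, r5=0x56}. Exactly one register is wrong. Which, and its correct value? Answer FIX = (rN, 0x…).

FIX = (r0, 0xb2)

0: ✓ CMP  NZCV=0010
1: ✓ MOVGE  r5←0x01
2: · MOVVS
3: ✓ CMP  NZCV=0010
4: ✓ MOVGE  r5←0x56
5: · MOVLS
6: · ADDLE
7: ✓ CMP  NZCV=1000
8: · MOVVS
9: ✓ SUBCC  r3←0x44
10: · SUBGT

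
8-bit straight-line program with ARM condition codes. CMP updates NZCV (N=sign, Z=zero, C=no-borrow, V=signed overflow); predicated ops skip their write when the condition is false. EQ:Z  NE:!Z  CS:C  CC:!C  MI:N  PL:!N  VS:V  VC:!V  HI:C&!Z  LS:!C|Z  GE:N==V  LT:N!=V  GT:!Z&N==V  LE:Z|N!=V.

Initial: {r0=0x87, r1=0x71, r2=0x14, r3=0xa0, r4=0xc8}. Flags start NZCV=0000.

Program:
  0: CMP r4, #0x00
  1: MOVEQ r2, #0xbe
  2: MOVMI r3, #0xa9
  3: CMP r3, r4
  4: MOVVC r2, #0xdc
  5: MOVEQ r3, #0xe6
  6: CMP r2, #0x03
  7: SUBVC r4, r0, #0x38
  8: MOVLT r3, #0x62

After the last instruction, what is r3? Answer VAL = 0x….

0: ✓ CMP  NZCV=1010
1: · MOVEQ
2: ✓ MOVMI  r3←0xa9
3: ✓ CMP  NZCV=1000
4: ✓ MOVVC  r2←0xdc
5: · MOVEQ
6: ✓ CMP  NZCV=1010
7: ✓ SUBVC  r4←0x4f
8: ✓ MOVLT  r3←0x62

VAL = 0x62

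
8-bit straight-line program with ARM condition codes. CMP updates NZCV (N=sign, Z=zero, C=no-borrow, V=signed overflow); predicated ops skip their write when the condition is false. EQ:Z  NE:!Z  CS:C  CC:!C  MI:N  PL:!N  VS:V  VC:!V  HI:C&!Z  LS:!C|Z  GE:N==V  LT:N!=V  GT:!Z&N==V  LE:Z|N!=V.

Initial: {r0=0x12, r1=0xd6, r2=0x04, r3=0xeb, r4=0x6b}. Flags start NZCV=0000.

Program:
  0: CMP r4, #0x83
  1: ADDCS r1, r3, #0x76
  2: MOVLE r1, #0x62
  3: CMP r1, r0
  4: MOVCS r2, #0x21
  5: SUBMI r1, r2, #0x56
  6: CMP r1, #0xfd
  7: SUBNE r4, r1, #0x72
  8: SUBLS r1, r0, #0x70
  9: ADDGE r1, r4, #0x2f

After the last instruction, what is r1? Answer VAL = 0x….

0: ✓ CMP  NZCV=1001
1: · ADDCS
2: · MOVLE
3: ✓ CMP  NZCV=1010
4: ✓ MOVCS  r2←0x21
5: ✓ SUBMI  r1←0xcb
6: ✓ CMP  NZCV=1000
7: ✓ SUBNE  r4←0x59
8: ✓ SUBLS  r1←0xa2
9: · ADDGE

VAL = 0xa2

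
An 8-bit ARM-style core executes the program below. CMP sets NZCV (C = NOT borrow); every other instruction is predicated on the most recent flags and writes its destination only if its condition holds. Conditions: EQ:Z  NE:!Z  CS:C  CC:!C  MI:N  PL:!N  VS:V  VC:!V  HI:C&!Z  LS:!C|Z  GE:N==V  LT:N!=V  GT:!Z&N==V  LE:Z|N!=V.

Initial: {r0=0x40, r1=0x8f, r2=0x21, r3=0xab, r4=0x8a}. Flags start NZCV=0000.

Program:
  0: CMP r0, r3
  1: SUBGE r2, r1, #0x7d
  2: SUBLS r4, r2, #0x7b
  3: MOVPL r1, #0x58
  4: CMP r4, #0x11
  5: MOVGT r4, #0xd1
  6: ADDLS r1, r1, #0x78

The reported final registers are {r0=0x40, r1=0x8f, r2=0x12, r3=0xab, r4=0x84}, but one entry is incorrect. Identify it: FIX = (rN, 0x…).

FIX = (r4, 0x97)

0: ✓ CMP  NZCV=1001
1: ✓ SUBGE  r2←0x12
2: ✓ SUBLS  r4←0x97
3: · MOVPL
4: ✓ CMP  NZCV=1010
5: · MOVGT
6: · ADDLS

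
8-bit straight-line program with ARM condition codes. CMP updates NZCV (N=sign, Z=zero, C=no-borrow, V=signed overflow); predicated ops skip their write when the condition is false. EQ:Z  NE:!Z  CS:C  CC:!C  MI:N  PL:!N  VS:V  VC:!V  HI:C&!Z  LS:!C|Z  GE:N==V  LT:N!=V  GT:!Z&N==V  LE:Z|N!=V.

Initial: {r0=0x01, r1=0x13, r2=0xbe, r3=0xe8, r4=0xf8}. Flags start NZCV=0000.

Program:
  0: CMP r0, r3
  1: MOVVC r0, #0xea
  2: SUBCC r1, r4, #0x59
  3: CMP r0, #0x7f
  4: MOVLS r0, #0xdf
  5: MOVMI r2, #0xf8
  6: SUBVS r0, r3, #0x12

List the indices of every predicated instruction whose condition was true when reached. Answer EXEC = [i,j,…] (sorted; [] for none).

EXEC = [1,2,6]

0: ✓ CMP  NZCV=0000
1: ✓ MOVVC  r0←0xea
2: ✓ SUBCC  r1←0x9f
3: ✓ CMP  NZCV=0011
4: · MOVLS
5: · MOVMI
6: ✓ SUBVS  r0←0xd6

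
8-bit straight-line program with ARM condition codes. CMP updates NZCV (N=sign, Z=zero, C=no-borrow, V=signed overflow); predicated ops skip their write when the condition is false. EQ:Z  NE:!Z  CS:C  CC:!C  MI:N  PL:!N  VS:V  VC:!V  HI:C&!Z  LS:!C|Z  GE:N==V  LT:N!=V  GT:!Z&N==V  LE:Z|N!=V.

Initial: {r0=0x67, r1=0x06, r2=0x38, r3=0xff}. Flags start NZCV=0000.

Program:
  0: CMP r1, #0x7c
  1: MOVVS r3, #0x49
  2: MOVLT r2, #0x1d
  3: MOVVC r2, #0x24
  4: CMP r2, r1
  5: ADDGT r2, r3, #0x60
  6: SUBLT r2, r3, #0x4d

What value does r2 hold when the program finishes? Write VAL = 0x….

0: ✓ CMP  NZCV=1000
1: · MOVVS
2: ✓ MOVLT  r2←0x1d
3: ✓ MOVVC  r2←0x24
4: ✓ CMP  NZCV=0010
5: ✓ ADDGT  r2←0x5f
6: · SUBLT

VAL = 0x5f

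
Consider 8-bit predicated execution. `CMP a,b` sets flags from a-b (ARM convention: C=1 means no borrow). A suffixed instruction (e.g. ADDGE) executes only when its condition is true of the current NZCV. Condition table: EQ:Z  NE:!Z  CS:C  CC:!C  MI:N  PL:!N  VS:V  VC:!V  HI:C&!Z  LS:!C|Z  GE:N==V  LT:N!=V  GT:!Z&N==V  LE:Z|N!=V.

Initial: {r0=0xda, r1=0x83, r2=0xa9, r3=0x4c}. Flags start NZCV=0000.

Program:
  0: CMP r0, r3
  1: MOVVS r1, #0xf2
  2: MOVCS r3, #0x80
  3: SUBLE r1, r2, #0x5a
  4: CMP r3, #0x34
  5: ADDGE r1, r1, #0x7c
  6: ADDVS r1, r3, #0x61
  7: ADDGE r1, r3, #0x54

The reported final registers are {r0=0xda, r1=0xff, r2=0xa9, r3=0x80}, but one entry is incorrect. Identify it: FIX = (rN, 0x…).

0: ✓ CMP  NZCV=1010
1: · MOVVS
2: ✓ MOVCS  r3←0x80
3: ✓ SUBLE  r1←0x4f
4: ✓ CMP  NZCV=0011
5: · ADDGE
6: ✓ ADDVS  r1←0xe1
7: · ADDGE

FIX = (r1, 0xe1)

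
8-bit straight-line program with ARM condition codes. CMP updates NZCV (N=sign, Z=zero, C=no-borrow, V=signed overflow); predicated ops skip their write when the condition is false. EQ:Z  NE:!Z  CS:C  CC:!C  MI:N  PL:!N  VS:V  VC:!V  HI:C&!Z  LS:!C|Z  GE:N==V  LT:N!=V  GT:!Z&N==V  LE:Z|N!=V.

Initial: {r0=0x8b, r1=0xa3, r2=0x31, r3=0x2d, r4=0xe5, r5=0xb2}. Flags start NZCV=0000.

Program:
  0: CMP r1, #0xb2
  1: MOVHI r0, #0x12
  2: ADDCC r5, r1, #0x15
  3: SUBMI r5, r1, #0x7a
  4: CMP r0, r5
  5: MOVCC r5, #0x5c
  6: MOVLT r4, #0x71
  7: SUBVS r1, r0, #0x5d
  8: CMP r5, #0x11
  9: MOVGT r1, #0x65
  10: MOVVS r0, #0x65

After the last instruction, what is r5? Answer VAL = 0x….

VAL = 0x29

[0] flags=1000 → (cmp)
[1] flags=1000 HI?F → skip
[2] flags=1000 CC?T → r5=0xb8
[3] flags=1000 MI?T → r5=0x29
[4] flags=0011 → (cmp)
[5] flags=0011 CC?F → skip
[6] flags=0011 LT?T → r4=0x71
[7] flags=0011 VS?T → r1=0x2e
[8] flags=0010 → (cmp)
[9] flags=0010 GT?T → r1=0x65
[10] flags=0010 VS?F → skip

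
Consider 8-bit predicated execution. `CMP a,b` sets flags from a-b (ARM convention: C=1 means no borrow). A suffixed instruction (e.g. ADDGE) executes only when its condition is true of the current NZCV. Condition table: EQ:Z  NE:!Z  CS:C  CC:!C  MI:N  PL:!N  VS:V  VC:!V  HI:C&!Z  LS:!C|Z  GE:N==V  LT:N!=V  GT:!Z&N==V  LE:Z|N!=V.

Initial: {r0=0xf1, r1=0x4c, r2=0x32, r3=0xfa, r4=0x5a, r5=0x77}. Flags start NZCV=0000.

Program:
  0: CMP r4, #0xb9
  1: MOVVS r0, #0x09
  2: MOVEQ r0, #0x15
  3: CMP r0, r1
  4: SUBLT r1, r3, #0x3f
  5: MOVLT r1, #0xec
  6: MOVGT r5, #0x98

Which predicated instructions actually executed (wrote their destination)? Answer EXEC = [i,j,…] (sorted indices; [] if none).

EXEC = [1,4,5]

[0] flags=1001 → (cmp)
[1] flags=1001 VS?T → r0=0x09
[2] flags=1001 EQ?F → skip
[3] flags=1000 → (cmp)
[4] flags=1000 LT?T → r1=0xbb
[5] flags=1000 LT?T → r1=0xec
[6] flags=1000 GT?F → skip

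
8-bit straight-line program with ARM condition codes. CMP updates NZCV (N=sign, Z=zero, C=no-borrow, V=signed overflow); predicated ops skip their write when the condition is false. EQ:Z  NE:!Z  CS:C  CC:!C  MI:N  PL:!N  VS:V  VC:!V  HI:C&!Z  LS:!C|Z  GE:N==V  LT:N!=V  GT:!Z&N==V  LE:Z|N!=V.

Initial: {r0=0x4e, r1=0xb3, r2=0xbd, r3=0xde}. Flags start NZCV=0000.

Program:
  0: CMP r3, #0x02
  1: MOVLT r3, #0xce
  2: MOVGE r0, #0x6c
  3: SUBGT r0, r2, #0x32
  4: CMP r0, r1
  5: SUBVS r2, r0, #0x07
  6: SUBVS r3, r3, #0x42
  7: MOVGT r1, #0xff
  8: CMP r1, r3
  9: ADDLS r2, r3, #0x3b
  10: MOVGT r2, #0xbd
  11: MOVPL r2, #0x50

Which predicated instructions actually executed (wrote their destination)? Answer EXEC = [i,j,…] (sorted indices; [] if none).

EXEC = [1,5,6,7,10,11]

0: ✓ CMP  NZCV=1010
1: ✓ MOVLT  r3←0xce
2: · MOVGE
3: · SUBGT
4: ✓ CMP  NZCV=1001
5: ✓ SUBVS  r2←0x47
6: ✓ SUBVS  r3←0x8c
7: ✓ MOVGT  r1←0xff
8: ✓ CMP  NZCV=0010
9: · ADDLS
10: ✓ MOVGT  r2←0xbd
11: ✓ MOVPL  r2←0x50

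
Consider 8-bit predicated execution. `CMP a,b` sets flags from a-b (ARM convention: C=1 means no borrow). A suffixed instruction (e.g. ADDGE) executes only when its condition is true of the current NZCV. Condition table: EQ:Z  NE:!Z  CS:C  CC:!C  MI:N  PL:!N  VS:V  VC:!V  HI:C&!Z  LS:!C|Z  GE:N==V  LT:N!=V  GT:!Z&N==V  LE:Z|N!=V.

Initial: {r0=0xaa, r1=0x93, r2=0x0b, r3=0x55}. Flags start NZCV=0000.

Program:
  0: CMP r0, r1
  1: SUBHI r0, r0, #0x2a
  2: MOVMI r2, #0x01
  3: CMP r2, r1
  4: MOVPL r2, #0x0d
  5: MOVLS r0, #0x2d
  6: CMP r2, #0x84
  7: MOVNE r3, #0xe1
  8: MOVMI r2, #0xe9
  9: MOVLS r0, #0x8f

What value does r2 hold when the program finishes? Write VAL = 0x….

[0] flags=0010 → (cmp)
[1] flags=0010 HI?T → r0=0x80
[2] flags=0010 MI?F → skip
[3] flags=0000 → (cmp)
[4] flags=0000 PL?T → r2=0x0d
[5] flags=0000 LS?T → r0=0x2d
[6] flags=1001 → (cmp)
[7] flags=1001 NE?T → r3=0xe1
[8] flags=1001 MI?T → r2=0xe9
[9] flags=1001 LS?T → r0=0x8f

VAL = 0xe9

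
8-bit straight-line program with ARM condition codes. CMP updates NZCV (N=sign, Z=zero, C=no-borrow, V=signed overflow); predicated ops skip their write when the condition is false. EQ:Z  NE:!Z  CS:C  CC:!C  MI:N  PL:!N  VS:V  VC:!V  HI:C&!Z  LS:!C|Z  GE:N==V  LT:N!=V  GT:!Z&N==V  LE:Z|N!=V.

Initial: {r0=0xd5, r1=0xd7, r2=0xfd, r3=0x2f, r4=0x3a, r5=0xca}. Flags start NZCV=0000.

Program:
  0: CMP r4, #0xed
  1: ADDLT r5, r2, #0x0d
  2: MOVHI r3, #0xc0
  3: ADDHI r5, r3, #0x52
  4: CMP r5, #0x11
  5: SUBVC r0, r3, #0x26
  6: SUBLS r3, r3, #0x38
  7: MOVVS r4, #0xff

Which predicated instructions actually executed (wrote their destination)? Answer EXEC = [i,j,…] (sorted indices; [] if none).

EXEC = [5]

0: ✓ CMP  NZCV=0000
1: · ADDLT
2: · MOVHI
3: · ADDHI
4: ✓ CMP  NZCV=1010
5: ✓ SUBVC  r0←0x09
6: · SUBLS
7: · MOVVS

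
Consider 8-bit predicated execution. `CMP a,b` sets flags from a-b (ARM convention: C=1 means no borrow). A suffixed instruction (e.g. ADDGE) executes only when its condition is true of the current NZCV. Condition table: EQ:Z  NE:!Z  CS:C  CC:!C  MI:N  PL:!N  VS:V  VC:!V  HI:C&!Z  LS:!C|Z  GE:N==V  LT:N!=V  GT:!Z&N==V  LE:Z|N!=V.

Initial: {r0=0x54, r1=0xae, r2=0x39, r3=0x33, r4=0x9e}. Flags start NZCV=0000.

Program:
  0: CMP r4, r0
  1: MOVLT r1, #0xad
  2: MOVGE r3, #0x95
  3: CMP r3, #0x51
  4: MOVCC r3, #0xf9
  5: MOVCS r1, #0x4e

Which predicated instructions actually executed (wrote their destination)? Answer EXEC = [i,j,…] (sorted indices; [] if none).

0: ✓ CMP  NZCV=0011
1: ✓ MOVLT  r1←0xad
2: · MOVGE
3: ✓ CMP  NZCV=1000
4: ✓ MOVCC  r3←0xf9
5: · MOVCS

EXEC = [1,4]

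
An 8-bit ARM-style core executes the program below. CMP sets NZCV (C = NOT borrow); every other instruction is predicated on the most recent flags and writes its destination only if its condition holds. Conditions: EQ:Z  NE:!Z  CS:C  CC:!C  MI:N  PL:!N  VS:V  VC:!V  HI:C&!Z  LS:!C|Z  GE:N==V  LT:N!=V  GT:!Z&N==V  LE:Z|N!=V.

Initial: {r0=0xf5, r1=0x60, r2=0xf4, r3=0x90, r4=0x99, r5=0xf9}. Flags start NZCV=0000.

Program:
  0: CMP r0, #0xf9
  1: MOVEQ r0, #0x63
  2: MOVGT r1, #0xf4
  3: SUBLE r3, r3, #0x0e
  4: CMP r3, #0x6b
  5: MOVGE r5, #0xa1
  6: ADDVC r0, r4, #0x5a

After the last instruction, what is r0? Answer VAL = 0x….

VAL = 0xf5

0: ✓ CMP  NZCV=1000
1: · MOVEQ
2: · MOVGT
3: ✓ SUBLE  r3←0x82
4: ✓ CMP  NZCV=0011
5: · MOVGE
6: · ADDVC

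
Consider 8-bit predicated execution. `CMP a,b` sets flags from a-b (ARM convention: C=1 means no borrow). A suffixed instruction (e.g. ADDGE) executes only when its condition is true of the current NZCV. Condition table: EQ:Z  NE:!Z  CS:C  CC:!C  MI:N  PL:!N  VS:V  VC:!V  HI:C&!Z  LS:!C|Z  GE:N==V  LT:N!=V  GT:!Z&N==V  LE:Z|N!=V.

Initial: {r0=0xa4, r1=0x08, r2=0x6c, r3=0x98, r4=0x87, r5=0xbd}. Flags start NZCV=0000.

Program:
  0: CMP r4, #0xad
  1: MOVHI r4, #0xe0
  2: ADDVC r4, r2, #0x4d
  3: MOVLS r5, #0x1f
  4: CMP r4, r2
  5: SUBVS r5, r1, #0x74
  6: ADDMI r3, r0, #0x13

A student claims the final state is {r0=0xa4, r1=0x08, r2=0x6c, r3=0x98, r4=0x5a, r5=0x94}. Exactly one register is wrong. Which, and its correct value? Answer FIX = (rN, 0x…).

[0] flags=1000 → (cmp)
[1] flags=1000 HI?F → skip
[2] flags=1000 VC?T → r4=0xb9
[3] flags=1000 LS?T → r5=0x1f
[4] flags=0011 → (cmp)
[5] flags=0011 VS?T → r5=0x94
[6] flags=0011 MI?F → skip

FIX = (r4, 0xb9)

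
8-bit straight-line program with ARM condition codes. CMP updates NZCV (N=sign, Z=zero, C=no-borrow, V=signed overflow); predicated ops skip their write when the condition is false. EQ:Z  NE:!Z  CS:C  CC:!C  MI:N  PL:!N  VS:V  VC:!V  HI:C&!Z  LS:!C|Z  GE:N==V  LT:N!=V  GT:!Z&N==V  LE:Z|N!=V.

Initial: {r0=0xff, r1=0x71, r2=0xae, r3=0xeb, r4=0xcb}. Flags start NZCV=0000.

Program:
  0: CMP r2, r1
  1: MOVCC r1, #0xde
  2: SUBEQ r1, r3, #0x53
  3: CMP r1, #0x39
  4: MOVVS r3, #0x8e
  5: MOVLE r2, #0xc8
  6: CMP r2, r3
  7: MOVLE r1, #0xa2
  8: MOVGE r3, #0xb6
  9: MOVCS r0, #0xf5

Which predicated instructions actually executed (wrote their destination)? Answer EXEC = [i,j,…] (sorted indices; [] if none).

[0] flags=0011 → (cmp)
[1] flags=0011 CC?F → skip
[2] flags=0011 EQ?F → skip
[3] flags=0010 → (cmp)
[4] flags=0010 VS?F → skip
[5] flags=0010 LE?F → skip
[6] flags=1000 → (cmp)
[7] flags=1000 LE?T → r1=0xa2
[8] flags=1000 GE?F → skip
[9] flags=1000 CS?F → skip

EXEC = [7]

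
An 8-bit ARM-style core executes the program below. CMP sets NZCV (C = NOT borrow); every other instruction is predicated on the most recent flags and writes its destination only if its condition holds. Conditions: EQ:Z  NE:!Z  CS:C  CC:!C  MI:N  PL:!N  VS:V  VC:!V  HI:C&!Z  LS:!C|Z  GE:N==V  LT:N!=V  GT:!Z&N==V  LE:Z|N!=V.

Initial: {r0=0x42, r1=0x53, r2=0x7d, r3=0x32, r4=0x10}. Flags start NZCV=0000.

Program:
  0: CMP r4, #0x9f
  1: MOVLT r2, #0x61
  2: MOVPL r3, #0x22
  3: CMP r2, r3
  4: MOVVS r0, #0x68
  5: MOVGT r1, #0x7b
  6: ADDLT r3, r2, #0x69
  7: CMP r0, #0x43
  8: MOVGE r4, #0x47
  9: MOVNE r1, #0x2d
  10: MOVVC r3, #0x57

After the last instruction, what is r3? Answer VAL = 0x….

0: ✓ CMP  NZCV=0000
1: · MOVLT
2: ✓ MOVPL  r3←0x22
3: ✓ CMP  NZCV=0010
4: · MOVVS
5: ✓ MOVGT  r1←0x7b
6: · ADDLT
7: ✓ CMP  NZCV=1000
8: · MOVGE
9: ✓ MOVNE  r1←0x2d
10: ✓ MOVVC  r3←0x57

VAL = 0x57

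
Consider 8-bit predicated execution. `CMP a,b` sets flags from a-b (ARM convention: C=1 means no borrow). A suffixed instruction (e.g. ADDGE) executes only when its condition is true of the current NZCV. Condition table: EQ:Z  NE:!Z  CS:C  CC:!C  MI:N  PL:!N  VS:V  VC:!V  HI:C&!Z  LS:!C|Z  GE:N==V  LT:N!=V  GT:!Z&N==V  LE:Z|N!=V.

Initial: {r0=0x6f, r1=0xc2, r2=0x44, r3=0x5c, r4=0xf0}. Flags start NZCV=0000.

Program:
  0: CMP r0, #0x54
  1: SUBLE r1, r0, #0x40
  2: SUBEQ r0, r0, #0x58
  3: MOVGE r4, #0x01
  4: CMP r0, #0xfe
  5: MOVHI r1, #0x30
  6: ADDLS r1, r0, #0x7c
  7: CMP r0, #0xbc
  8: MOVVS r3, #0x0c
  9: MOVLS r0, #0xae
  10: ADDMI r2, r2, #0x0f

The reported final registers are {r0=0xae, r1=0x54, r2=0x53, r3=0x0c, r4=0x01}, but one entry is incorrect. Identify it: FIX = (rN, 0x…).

0: ✓ CMP  NZCV=0010
1: · SUBLE
2: · SUBEQ
3: ✓ MOVGE  r4←0x01
4: ✓ CMP  NZCV=0000
5: · MOVHI
6: ✓ ADDLS  r1←0xeb
7: ✓ CMP  NZCV=1001
8: ✓ MOVVS  r3←0x0c
9: ✓ MOVLS  r0←0xae
10: ✓ ADDMI  r2←0x53

FIX = (r1, 0xeb)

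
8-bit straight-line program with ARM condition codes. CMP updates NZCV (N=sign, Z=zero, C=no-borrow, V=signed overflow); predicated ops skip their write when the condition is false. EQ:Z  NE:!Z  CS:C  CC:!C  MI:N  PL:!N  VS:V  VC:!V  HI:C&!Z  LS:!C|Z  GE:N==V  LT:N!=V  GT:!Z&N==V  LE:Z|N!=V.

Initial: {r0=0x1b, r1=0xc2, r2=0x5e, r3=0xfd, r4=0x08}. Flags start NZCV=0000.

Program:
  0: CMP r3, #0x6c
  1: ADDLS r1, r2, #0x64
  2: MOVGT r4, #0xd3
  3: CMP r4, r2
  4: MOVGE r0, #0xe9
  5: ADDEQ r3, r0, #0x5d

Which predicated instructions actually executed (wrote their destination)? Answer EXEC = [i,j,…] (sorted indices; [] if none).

EXEC = []

[0] flags=1010 → (cmp)
[1] flags=1010 LS?F → skip
[2] flags=1010 GT?F → skip
[3] flags=1000 → (cmp)
[4] flags=1000 GE?F → skip
[5] flags=1000 EQ?F → skip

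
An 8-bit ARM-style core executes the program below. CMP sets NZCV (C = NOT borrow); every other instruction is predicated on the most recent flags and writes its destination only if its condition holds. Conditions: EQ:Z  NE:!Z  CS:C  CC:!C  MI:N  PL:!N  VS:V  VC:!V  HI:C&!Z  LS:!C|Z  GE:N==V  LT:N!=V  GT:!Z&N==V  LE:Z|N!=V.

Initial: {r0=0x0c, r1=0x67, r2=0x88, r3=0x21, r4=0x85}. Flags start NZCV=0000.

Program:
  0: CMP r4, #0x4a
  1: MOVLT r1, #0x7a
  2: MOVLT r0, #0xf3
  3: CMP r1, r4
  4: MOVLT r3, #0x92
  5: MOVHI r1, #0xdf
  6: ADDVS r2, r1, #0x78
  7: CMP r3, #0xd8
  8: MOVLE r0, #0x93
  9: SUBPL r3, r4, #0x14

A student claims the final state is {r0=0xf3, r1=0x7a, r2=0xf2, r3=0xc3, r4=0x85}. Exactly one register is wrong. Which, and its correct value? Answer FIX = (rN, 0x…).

[0] flags=0011 → (cmp)
[1] flags=0011 LT?T → r1=0x7a
[2] flags=0011 LT?T → r0=0xf3
[3] flags=1001 → (cmp)
[4] flags=1001 LT?F → skip
[5] flags=1001 HI?F → skip
[6] flags=1001 VS?T → r2=0xf2
[7] flags=0000 → (cmp)
[8] flags=0000 LE?F → skip
[9] flags=0000 PL?T → r3=0x71

FIX = (r3, 0x71)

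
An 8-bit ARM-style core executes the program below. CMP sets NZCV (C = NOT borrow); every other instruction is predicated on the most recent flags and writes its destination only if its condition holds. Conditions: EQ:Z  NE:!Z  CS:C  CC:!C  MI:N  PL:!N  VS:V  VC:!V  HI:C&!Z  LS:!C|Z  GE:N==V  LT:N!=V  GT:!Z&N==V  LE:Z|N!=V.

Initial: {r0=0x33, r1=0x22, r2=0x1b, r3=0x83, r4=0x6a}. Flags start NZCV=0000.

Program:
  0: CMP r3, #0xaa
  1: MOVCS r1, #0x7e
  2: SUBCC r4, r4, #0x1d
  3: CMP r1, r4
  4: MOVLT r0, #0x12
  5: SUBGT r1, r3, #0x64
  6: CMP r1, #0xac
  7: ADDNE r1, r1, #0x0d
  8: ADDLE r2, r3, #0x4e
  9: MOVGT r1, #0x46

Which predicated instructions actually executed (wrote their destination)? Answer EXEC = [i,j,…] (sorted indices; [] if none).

EXEC = [2,4,7,9]

[0] flags=1000 → (cmp)
[1] flags=1000 CS?F → skip
[2] flags=1000 CC?T → r4=0x4d
[3] flags=1000 → (cmp)
[4] flags=1000 LT?T → r0=0x12
[5] flags=1000 GT?F → skip
[6] flags=0000 → (cmp)
[7] flags=0000 NE?T → r1=0x2f
[8] flags=0000 LE?F → skip
[9] flags=0000 GT?T → r1=0x46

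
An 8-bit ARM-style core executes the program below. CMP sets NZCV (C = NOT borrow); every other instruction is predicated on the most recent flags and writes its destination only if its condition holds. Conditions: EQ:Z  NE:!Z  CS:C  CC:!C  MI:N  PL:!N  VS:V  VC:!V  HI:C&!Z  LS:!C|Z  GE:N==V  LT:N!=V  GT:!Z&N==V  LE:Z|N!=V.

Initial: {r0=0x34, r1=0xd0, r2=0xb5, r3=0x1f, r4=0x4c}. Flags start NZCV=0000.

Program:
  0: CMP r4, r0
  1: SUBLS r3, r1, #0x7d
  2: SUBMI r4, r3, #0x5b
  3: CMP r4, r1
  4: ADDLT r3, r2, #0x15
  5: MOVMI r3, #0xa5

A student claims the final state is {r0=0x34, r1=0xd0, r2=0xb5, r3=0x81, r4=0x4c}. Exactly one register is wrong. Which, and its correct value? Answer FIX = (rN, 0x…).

FIX = (r3, 0x1f)

[0] flags=0010 → (cmp)
[1] flags=0010 LS?F → skip
[2] flags=0010 MI?F → skip
[3] flags=0000 → (cmp)
[4] flags=0000 LT?F → skip
[5] flags=0000 MI?F → skip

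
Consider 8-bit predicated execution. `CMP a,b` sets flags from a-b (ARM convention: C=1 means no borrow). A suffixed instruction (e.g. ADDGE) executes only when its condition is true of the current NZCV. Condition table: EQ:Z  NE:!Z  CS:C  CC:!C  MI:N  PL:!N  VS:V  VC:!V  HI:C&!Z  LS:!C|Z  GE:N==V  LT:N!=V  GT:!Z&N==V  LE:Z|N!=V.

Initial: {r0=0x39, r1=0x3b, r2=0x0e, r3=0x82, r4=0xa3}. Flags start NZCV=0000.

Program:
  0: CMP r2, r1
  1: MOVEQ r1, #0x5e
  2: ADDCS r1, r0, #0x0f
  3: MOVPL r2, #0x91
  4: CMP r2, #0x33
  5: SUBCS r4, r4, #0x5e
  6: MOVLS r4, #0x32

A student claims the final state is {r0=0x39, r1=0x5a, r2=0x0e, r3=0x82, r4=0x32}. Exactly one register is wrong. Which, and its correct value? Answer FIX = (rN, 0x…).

[0] flags=1000 → (cmp)
[1] flags=1000 EQ?F → skip
[2] flags=1000 CS?F → skip
[3] flags=1000 PL?F → skip
[4] flags=1000 → (cmp)
[5] flags=1000 CS?F → skip
[6] flags=1000 LS?T → r4=0x32

FIX = (r1, 0x3b)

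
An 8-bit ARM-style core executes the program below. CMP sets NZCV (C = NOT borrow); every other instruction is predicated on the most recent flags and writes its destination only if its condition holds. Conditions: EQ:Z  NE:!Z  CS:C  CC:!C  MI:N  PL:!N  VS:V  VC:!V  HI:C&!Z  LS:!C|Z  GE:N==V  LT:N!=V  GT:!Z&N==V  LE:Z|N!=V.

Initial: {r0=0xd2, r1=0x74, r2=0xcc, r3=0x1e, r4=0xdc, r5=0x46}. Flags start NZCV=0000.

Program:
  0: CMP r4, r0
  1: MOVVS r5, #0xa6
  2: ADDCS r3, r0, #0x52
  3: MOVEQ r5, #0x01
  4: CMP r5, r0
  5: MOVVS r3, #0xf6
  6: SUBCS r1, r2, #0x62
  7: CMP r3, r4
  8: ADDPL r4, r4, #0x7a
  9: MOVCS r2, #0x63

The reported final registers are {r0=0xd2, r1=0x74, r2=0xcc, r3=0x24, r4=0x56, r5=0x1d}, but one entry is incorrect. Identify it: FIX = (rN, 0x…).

FIX = (r5, 0x46)

0: ✓ CMP  NZCV=0010
1: · MOVVS
2: ✓ ADDCS  r3←0x24
3: · MOVEQ
4: ✓ CMP  NZCV=0000
5: · MOVVS
6: · SUBCS
7: ✓ CMP  NZCV=0000
8: ✓ ADDPL  r4←0x56
9: · MOVCS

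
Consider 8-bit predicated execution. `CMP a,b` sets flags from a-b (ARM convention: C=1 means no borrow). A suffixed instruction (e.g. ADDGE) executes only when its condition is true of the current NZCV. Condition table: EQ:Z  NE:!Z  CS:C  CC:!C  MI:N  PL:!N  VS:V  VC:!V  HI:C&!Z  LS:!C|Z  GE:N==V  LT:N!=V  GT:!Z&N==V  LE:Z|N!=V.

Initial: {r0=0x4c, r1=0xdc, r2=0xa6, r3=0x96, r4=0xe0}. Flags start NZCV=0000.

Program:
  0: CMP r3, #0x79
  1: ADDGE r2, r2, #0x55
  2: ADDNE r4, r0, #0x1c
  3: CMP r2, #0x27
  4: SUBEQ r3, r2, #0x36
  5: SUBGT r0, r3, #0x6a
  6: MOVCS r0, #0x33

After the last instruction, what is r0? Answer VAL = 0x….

[0] flags=0011 → (cmp)
[1] flags=0011 GE?F → skip
[2] flags=0011 NE?T → r4=0x68
[3] flags=0011 → (cmp)
[4] flags=0011 EQ?F → skip
[5] flags=0011 GT?F → skip
[6] flags=0011 CS?T → r0=0x33

VAL = 0x33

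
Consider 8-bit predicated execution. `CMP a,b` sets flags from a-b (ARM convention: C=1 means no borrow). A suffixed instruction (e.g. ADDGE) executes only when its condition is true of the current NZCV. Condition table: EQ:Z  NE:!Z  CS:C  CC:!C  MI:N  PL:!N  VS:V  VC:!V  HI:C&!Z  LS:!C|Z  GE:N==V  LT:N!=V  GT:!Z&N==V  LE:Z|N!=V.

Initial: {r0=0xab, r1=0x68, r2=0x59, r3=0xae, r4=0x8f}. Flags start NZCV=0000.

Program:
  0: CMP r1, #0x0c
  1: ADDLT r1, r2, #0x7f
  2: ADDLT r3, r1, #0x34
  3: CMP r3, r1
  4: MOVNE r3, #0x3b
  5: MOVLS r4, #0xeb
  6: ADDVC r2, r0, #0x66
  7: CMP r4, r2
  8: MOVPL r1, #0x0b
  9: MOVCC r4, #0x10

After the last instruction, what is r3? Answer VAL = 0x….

0: ✓ CMP  NZCV=0010
1: · ADDLT
2: · ADDLT
3: ✓ CMP  NZCV=0011
4: ✓ MOVNE  r3←0x3b
5: · MOVLS
6: · ADDVC
7: ✓ CMP  NZCV=0011
8: ✓ MOVPL  r1←0x0b
9: · MOVCC

VAL = 0x3b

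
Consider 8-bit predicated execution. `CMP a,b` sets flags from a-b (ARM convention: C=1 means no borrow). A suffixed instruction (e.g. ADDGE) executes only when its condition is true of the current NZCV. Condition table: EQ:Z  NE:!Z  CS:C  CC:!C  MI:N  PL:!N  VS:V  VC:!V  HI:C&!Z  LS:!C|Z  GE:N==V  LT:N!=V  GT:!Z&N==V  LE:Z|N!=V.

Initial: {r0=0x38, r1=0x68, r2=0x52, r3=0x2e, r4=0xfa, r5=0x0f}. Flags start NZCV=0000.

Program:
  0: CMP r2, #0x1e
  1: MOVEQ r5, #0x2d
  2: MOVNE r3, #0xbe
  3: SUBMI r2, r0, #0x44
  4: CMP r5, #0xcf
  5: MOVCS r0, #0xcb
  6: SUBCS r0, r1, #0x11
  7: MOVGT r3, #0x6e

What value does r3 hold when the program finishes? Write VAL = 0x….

0: ✓ CMP  NZCV=0010
1: · MOVEQ
2: ✓ MOVNE  r3←0xbe
3: · SUBMI
4: ✓ CMP  NZCV=0000
5: · MOVCS
6: · SUBCS
7: ✓ MOVGT  r3←0x6e

VAL = 0x6e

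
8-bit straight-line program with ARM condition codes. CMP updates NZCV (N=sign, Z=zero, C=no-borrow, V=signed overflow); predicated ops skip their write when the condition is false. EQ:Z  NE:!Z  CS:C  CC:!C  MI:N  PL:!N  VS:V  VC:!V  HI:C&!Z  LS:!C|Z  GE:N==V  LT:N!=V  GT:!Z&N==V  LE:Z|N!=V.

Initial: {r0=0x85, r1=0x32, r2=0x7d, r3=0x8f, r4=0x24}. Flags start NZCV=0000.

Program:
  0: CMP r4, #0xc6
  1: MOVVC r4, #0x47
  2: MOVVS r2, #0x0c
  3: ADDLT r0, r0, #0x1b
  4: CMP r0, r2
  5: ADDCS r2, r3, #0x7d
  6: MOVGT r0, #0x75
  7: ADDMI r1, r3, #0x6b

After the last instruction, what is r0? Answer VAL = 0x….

VAL = 0x85

[0] flags=0000 → (cmp)
[1] flags=0000 VC?T → r4=0x47
[2] flags=0000 VS?F → skip
[3] flags=0000 LT?F → skip
[4] flags=0011 → (cmp)
[5] flags=0011 CS?T → r2=0x0c
[6] flags=0011 GT?F → skip
[7] flags=0011 MI?F → skip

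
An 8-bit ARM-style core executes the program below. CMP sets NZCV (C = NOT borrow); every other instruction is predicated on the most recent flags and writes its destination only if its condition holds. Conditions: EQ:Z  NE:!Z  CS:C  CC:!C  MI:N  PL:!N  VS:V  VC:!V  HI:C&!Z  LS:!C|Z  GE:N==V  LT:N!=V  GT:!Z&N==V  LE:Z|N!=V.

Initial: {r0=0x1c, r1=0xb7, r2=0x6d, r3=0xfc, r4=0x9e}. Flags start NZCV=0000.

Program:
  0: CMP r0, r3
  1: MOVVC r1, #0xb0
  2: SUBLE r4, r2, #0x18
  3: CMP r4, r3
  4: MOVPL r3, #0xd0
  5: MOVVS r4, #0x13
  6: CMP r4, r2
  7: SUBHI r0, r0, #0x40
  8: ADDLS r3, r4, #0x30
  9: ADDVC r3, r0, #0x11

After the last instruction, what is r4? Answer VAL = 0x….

VAL = 0x9e

[0] flags=0000 → (cmp)
[1] flags=0000 VC?T → r1=0xb0
[2] flags=0000 LE?F → skip
[3] flags=1000 → (cmp)
[4] flags=1000 PL?F → skip
[5] flags=1000 VS?F → skip
[6] flags=0011 → (cmp)
[7] flags=0011 HI?T → r0=0xdc
[8] flags=0011 LS?F → skip
[9] flags=0011 VC?F → skip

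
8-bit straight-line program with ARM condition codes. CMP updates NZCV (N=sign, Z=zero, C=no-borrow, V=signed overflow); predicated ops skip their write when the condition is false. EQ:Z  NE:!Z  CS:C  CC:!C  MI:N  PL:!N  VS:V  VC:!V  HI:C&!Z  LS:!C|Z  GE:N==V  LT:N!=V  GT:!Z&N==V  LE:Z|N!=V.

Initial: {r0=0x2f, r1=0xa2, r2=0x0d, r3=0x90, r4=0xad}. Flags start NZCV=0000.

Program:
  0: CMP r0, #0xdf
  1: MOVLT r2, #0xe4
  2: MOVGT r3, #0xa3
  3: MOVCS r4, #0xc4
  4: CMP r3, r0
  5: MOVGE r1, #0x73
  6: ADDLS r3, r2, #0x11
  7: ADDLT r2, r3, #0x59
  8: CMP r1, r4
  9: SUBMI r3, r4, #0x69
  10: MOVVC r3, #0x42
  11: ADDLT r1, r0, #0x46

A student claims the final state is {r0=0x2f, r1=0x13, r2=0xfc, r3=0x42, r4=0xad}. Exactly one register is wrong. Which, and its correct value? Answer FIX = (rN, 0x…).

FIX = (r1, 0x75)

[0] flags=0000 → (cmp)
[1] flags=0000 LT?F → skip
[2] flags=0000 GT?T → r3=0xa3
[3] flags=0000 CS?F → skip
[4] flags=0011 → (cmp)
[5] flags=0011 GE?F → skip
[6] flags=0011 LS?F → skip
[7] flags=0011 LT?T → r2=0xfc
[8] flags=1000 → (cmp)
[9] flags=1000 MI?T → r3=0x44
[10] flags=1000 VC?T → r3=0x42
[11] flags=1000 LT?T → r1=0x75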